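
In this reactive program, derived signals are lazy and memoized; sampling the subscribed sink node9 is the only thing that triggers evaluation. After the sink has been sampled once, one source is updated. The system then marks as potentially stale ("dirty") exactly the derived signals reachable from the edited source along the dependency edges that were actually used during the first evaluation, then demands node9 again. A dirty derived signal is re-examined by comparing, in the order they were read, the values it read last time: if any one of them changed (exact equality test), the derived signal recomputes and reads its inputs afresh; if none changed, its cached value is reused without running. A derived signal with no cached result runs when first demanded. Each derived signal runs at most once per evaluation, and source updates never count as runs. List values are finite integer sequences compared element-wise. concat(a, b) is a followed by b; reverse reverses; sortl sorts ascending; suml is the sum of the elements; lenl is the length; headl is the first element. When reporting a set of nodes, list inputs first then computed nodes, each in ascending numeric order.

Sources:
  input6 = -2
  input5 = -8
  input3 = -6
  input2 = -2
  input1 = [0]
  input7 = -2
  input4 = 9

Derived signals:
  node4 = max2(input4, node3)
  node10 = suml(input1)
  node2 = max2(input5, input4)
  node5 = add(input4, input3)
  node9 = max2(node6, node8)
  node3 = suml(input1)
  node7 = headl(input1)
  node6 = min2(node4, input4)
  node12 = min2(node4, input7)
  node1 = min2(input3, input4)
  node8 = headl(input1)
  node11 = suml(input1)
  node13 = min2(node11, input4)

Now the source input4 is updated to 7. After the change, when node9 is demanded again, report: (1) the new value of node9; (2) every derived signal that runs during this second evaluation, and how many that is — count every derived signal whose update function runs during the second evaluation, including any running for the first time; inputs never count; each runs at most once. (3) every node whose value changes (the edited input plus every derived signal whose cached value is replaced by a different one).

First demand of the output computes:
  node3 = suml([0]) = 0
  node4 = max2(9, 0) = 9
  node6 = min2(9, 9) = 9
  node8 = headl([0]) = 0
  node9 = max2(9, 0) = 9

After the edit, cleaning proceeds:
  node4: a read changed (input4 9->7) — executes, giving 7.
  node6: a read changed (node4 9->7; input4 9->7) — executes, giving 7.
  node9: a read changed (node6 9->7) — executes, giving 7.

Demanding node9 again yields 7.
3 derived signals run: node4, node6, node9.
The nodes whose values change: input4, node4, node6, node9.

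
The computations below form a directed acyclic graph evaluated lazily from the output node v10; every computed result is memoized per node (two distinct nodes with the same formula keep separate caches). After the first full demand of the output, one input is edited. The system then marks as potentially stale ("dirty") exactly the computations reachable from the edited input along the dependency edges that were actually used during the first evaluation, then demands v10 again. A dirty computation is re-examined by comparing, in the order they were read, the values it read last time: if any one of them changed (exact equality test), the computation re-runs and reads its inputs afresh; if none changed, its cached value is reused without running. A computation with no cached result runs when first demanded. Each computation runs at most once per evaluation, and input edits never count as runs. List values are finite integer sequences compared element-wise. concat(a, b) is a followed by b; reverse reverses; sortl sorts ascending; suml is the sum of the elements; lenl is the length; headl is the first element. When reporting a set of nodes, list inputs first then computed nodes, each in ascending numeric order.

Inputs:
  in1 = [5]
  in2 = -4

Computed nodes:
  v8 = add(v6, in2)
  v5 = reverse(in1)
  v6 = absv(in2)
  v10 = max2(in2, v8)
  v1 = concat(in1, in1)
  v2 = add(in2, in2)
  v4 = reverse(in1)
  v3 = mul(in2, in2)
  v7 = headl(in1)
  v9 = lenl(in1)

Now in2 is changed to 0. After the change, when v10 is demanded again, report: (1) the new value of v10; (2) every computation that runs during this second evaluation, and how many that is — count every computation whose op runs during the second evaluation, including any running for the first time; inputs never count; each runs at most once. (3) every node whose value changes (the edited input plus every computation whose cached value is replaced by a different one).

First demand of the output computes:
  v6 = absv(-4) = 4
  v8 = add(4, -4) = 0
  v10 = max2(-4, 0) = 0

After the edit, cleaning proceeds:
  v6: a read changed (in2 -4->0) — executes, giving 0.
  v8: a read changed (v6 4->0; in2 -4->0) — executes, giving 0 — identical to its old value.
  v10: a read changed (in2 -4->0) — executes, giving 0 — identical to its old value.

Demanding v10 again yields 0.
3 computations run: v6, v8, v10.
The nodes whose values change: in2, v6.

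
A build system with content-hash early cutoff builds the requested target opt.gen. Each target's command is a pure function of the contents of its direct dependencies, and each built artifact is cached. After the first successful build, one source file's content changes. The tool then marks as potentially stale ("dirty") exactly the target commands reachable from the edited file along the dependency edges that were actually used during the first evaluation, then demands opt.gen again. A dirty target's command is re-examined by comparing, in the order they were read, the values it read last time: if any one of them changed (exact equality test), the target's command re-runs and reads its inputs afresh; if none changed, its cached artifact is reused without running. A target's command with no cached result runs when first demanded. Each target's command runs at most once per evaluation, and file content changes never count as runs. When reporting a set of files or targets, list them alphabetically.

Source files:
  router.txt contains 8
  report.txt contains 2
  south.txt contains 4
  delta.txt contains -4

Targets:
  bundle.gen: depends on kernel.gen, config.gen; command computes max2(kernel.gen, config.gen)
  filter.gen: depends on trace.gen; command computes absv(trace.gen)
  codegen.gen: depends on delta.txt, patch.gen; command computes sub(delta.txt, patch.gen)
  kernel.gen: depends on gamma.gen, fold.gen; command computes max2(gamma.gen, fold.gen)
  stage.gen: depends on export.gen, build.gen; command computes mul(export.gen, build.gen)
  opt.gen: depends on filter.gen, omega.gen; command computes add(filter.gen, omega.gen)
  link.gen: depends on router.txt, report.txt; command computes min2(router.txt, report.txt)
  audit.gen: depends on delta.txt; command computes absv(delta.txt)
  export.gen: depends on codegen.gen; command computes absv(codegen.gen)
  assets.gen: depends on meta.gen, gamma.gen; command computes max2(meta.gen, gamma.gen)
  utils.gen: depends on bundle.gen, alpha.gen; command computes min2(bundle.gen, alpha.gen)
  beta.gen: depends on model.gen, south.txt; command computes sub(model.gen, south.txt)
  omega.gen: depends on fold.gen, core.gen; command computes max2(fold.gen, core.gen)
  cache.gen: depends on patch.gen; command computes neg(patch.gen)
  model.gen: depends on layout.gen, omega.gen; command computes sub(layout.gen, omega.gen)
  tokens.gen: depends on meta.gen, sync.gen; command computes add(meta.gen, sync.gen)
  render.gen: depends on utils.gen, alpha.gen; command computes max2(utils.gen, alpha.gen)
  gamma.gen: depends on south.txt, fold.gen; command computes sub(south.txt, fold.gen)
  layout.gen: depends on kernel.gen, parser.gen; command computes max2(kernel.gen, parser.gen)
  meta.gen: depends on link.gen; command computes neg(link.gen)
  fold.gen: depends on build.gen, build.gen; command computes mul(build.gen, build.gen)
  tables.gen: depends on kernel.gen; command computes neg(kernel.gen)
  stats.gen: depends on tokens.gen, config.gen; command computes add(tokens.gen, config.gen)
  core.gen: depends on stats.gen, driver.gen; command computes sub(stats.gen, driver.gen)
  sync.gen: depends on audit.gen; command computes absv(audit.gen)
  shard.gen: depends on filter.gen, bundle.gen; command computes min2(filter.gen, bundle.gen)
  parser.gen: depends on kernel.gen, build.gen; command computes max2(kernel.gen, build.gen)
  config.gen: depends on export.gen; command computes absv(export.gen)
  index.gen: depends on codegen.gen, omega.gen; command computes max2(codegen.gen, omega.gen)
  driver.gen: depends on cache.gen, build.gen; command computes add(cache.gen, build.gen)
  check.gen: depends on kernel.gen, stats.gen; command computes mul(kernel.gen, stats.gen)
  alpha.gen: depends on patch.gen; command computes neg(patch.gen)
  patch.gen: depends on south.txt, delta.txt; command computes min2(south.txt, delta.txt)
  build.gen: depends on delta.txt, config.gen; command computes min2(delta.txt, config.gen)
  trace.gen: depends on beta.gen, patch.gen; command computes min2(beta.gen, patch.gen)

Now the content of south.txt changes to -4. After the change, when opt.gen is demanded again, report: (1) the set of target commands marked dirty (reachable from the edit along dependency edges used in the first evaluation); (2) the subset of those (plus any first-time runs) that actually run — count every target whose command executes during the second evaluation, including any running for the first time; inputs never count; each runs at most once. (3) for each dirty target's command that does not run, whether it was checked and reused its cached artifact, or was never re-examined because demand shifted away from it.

First evaluation (everything demanded from the output):
  audit.gen = absv(-4) = 4
  link.gen = min2(8, 2) = 2
  meta.gen = neg(2) = -2
  patch.gen = min2(4, -4) = -4
  cache.gen = neg(-4) = 4
  codegen.gen = sub(-4, -4) = 0
  export.gen = absv(0) = 0
  config.gen = absv(0) = 0
  build.gen = min2(-4, 0) = -4
  driver.gen = add(4, -4) = 0
  fold.gen = mul(-4, -4) = 16
  gamma.gen = sub(4, 16) = -12
  kernel.gen = max2(-12, 16) = 16
  parser.gen = max2(16, -4) = 16
  layout.gen = max2(16, 16) = 16
  sync.gen = absv(4) = 4
  tokens.gen = add(-2, 4) = 2
  stats.gen = add(2, 0) = 2
  core.gen = sub(2, 0) = 2
  omega.gen = max2(16, 2) = 16
  model.gen = sub(16, 16) = 0
  beta.gen = sub(0, 4) = -4
  trace.gen = min2(-4, -4) = -4
  filter.gen = absv(-4) = 4
  opt.gen = add(4, 16) = 20

Propagation after the edit:
  patch.gen: runs — south.txt 4->-4; result -4 (same value as before).
  cache.gen: checked — values it read are unchanged (patch.gen unchanged); reused cached 4 without running.
  codegen.gen: checked — values it read are unchanged (delta.txt unchanged, patch.gen unchanged); reused cached 0 without running.
  export.gen: checked — values it read are unchanged (codegen.gen unchanged); reused cached 0 without running.
  config.gen: checked — values it read are unchanged (export.gen unchanged); reused cached 0 without running.
  build.gen: checked — values it read are unchanged (delta.txt unchanged, config.gen unchanged); reused cached -4 without running.
  driver.gen: checked — values it read are unchanged (cache.gen unchanged, build.gen unchanged); reused cached 0 without running.
  fold.gen: checked — values it read are unchanged (build.gen unchanged, build.gen unchanged); reused cached 16 without running.
  gamma.gen: runs — south.txt 4->-4; result -20.
  kernel.gen: runs — gamma.gen -12->-20; result 16 (same value as before).
  parser.gen: checked — values it read are unchanged (kernel.gen unchanged, build.gen unchanged); reused cached 16 without running.
  layout.gen: checked — values it read are unchanged (kernel.gen unchanged, parser.gen unchanged); reused cached 16 without running.
  stats.gen: checked — values it read are unchanged (tokens.gen unchanged, config.gen unchanged); reused cached 2 without running.
  core.gen: checked — values it read are unchanged (stats.gen unchanged, driver.gen unchanged); reused cached 2 without running.
  omega.gen: checked — values it read are unchanged (fold.gen unchanged, core.gen unchanged); reused cached 16 without running.
  model.gen: checked — values it read are unchanged (layout.gen unchanged, omega.gen unchanged); reused cached 0 without running.
  beta.gen: runs — south.txt 4->-4; result 4.
  trace.gen: runs — beta.gen -4->4; result -4 (same value as before).
  filter.gen: checked — values it read are unchanged (trace.gen unchanged); reused cached 4 without running.
  opt.gen: checked — values it read are unchanged (filter.gen unchanged, omega.gen unchanged); reused cached 20 without running.

Key observation: the cutoff stops propagation at codegen.gen — its inputs' values are unchanged, so it reuses its cache.

Marked dirty: beta.gen, build.gen, cache.gen, codegen.gen, config.gen, core.gen, driver.gen, export.gen, filter.gen, fold.gen, gamma.gen, kernel.gen, layout.gen, model.gen, omega.gen, opt.gen, parser.gen, patch.gen, stats.gen, trace.gen.
Target commands that run: beta.gen, gamma.gen, kernel.gen, patch.gen, trace.gen — 5 in total.
Checked but reused from cache: build.gen, cache.gen, codegen.gen, config.gen, core.gen, driver.gen, export.gen, filter.gen, fold.gen, layout.gen, model.gen, omega.gen, opt.gen, parser.gen, stats.gen.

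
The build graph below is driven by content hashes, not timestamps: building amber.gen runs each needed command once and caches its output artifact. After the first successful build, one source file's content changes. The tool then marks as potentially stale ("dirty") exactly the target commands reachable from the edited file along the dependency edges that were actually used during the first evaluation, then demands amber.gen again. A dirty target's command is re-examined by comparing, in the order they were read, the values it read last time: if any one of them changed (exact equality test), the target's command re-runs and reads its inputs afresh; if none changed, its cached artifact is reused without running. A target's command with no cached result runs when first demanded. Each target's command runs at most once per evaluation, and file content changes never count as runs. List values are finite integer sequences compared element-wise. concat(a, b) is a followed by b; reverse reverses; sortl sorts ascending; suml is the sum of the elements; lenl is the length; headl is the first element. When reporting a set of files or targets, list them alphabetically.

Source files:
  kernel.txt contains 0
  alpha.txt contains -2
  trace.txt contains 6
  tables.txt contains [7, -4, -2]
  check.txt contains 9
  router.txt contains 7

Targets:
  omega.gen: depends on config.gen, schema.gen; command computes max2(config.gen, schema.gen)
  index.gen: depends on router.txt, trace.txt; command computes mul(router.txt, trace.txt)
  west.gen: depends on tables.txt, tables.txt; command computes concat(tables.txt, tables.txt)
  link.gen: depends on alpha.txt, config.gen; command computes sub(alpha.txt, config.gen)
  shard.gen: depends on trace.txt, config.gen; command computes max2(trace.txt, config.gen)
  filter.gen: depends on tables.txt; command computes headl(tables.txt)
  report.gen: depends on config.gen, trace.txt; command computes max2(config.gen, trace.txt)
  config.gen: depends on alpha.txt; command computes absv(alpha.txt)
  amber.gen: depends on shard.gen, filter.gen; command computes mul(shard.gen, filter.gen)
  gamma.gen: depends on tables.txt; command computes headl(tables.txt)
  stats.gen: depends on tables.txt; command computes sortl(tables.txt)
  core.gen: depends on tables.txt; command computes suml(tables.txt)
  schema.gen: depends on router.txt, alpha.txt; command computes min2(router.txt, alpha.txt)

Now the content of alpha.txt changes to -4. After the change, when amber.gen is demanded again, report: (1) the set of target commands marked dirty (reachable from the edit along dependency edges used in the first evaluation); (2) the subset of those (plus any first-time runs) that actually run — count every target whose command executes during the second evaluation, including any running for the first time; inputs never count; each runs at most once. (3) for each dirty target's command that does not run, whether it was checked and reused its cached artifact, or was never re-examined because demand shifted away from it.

Initial pass — values computed on the first demand:
  config.gen = absv(-2) = 2
  filter.gen = headl([7, -4, -2]) = 7
  shard.gen = max2(6, 2) = 6
  amber.gen = mul(6, 7) = 42

Second demand — change propagation:
  config.gen: re-runs because alpha.txt -2->-4; new result 4.
  shard.gen: re-runs because config.gen 2->4; new result 6 (unchanged).
  amber.gen: re-examined; everything it read last time is the same (shard.gen unchanged, filter.gen unchanged) — cache 42 kept, no run.

The important point: shard.gen recomputes to an identical value, and the output ends up unchanged.

Dirty set: amber.gen, config.gen, shard.gen.
Run set: config.gen, shard.gen (2 run).
Re-examined without running (cache reused): amber.gen.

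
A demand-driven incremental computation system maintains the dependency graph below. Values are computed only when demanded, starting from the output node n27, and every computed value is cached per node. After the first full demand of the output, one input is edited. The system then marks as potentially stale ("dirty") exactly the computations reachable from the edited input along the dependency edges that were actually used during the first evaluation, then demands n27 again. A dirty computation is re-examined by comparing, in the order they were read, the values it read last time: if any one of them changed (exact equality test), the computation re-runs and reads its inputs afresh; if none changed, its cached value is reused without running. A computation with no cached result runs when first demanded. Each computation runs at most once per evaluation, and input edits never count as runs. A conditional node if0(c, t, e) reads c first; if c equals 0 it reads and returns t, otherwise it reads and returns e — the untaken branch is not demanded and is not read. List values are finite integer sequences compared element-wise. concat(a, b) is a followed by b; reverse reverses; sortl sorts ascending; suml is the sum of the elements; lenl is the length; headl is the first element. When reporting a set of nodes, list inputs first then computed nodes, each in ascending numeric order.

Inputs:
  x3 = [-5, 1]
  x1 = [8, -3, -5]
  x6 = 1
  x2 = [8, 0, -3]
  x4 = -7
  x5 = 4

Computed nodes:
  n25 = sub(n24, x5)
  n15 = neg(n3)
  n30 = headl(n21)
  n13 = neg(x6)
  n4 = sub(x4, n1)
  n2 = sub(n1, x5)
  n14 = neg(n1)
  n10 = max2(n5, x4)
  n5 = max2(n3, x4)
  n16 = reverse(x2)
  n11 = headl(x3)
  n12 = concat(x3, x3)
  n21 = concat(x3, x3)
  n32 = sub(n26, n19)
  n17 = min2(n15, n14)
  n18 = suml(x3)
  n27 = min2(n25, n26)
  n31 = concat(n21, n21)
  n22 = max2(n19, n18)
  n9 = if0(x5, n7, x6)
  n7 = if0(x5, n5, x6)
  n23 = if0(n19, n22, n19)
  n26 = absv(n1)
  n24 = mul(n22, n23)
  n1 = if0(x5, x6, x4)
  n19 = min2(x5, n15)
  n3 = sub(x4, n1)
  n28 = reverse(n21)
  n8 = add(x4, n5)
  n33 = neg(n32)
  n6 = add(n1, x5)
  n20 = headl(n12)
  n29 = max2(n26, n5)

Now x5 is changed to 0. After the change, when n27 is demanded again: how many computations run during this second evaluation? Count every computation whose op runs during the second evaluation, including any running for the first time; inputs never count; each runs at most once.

First evaluation (everything demanded from the output):
  n1 = if0(x5=4 -> else branch x4) = -7
  n3 = sub(-7, -7) = 0
  n15 = neg(0) = 0
  n18 = suml([-5, 1]) = -4
  n19 = min2(4, 0) = 0
  n22 = max2(0, -4) = 0
  n23 = if0(n19=0 -> then branch n22) = 0
  n24 = mul(0, 0) = 0
  n25 = sub(0, 4) = -4
  n26 = absv(-7) = 7
  n27 = min2(-4, 7) = -4

Propagation after the edit:
  n1: runs — x5 4->0; result 1.
  n3: runs — n1 -7->1; result -8.
  n15: runs — n3 0->-8; result 8.
  n19: runs — x5 4->0; n15 0->8; result 0 (same value as before).
  n22: checked — values it read are unchanged (n19 unchanged, n18 unchanged); reused cached 0 without running.
  n23: checked — values it read are unchanged (n19 unchanged, n22 unchanged); reused cached 0 without running.
  n24: checked — values it read are unchanged (n22 unchanged, n23 unchanged); reused cached 0 without running.
  n25: runs — x5 4->0; result 0.
  n26: runs — n1 -7->1; result 1.
  n27: runs — n25 -4->0; n26 7->1; result 0.

Key observation: the cutoff stops propagation at n22 — its inputs' values are unchanged, so it reuses its cache.

Computations that run: n1, n3, n15, n19, n25, n26, n27 — 7 in total.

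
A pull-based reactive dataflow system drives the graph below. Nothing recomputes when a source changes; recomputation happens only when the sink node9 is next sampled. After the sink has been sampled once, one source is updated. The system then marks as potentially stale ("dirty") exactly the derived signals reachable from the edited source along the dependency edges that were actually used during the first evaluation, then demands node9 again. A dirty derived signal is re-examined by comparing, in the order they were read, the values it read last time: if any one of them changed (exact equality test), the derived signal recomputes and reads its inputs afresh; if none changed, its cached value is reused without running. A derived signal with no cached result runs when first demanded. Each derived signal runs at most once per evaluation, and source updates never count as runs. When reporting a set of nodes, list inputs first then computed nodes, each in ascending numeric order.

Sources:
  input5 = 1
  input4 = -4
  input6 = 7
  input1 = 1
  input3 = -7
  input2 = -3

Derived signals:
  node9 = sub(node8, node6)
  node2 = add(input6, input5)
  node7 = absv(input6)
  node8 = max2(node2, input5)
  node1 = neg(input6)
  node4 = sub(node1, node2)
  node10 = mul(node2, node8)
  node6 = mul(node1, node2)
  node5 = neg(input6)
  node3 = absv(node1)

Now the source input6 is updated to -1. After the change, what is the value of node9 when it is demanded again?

New value of node9: 1.

First evaluation (everything demanded from the output):
  node1 = neg(7) = -7
  node2 = add(7, 1) = 8
  node6 = mul(-7, 8) = -56
  node8 = max2(8, 1) = 8
  node9 = sub(8, -56) = 64

Propagation after the edit:
  node1: runs — input6 7->-1; result 1.
  node2: runs — input6 7->-1; result 0.
  node6: runs — node1 -7->1; node2 8->0; result 0.
  node8: runs — node2 8->0; result 1.
  node9: runs — node8 8->1; node6 -56->0; result 1.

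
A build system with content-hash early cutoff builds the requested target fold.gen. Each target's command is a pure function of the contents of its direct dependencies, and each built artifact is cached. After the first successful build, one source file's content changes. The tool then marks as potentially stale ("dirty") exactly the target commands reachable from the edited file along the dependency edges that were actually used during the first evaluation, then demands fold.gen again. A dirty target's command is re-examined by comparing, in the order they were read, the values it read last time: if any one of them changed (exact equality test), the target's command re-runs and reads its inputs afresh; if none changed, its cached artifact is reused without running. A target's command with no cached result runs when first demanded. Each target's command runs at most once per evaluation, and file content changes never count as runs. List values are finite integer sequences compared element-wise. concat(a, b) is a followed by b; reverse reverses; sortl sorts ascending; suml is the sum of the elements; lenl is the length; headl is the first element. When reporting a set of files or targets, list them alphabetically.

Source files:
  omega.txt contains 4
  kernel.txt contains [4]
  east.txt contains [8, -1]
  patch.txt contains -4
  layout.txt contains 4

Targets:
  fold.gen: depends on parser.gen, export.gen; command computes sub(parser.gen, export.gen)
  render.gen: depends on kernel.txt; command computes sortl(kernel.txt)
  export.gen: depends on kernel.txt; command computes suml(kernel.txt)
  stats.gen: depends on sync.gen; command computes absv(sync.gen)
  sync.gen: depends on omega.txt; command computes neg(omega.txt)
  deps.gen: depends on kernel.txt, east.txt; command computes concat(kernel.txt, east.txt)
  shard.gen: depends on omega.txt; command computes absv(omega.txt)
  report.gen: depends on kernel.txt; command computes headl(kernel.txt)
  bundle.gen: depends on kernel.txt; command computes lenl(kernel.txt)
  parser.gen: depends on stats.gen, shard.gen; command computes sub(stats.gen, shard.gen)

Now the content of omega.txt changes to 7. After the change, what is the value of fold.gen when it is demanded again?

First evaluation (everything demanded from the output):
  export.gen = suml([4]) = 4
  shard.gen = absv(4) = 4
  sync.gen = neg(4) = -4
  stats.gen = absv(-4) = 4
  parser.gen = sub(4, 4) = 0
  fold.gen = sub(0, 4) = -4

Propagation after the edit:
  shard.gen: runs — omega.txt 4->7; result 7.
  sync.gen: runs — omega.txt 4->7; result -7.
  stats.gen: runs — sync.gen -4->-7; result 7.
  parser.gen: runs — stats.gen 4->7; shard.gen 4->7; result 0 (same value as before).
  fold.gen: checked — values it read are unchanged (parser.gen unchanged, export.gen unchanged); reused cached -4 without running.

Key observation: the change is absorbed at parser.gen — it re-runs but produces the same value, and the output's value is unchanged.

New value of fold.gen: -4.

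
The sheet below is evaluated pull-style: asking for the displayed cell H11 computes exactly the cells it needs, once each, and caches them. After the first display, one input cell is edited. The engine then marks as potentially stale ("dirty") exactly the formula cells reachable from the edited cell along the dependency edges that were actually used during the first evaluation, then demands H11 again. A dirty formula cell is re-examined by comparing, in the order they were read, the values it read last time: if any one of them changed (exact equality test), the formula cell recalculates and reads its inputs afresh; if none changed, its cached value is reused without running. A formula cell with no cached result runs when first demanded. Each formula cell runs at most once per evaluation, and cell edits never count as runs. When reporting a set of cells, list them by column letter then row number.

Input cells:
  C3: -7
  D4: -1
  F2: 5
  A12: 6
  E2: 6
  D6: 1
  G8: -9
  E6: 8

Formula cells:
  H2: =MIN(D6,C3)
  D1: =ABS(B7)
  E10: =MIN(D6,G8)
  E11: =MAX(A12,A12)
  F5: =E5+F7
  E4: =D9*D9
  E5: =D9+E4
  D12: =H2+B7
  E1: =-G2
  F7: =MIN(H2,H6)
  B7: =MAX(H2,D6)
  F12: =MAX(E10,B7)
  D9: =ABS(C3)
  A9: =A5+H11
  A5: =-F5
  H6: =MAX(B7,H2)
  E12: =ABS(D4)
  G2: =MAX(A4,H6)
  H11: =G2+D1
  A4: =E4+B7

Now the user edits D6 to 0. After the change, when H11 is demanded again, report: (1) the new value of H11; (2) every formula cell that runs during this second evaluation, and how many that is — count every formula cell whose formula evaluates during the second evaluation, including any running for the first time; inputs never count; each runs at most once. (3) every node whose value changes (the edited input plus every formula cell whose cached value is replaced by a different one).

Demanding H11 again yields 49.
7 formula cells run: A4, B7, D1, G2, H2, H6, H11.
The nodes whose values change: A4, B7, D1, D6, G2, H6, H11.

First demand of the output computes:
  D9 = ABS(-7) = 7
  E4 = 7 * 7 = 49
  H2 = MIN(1, -7) = -7
  B7 = MAX(-7, 1) = 1
  A4 = 49 + 1 = 50
  D1 = ABS(1) = 1
  H6 = MAX(1, -7) = 1
  G2 = MAX(50, 1) = 50
  H11 = 50 + 1 = 51

After the edit, cleaning proceeds:
  H2: a read changed (D6 1->0) — executes, giving -7 — identical to its old value.
  B7: a read changed (D6 1->0) — executes, giving 0.
  A4: a read changed (B7 1->0) — executes, giving 49.
  D1: a read changed (B7 1->0) — executes, giving 0.
  H6: a read changed (B7 1->0) — executes, giving 0.
  G2: a read changed (A4 50->49; H6 1->0) — executes, giving 49.
  H11: a read changed (G2 50->49; D1 1->0) — executes, giving 49.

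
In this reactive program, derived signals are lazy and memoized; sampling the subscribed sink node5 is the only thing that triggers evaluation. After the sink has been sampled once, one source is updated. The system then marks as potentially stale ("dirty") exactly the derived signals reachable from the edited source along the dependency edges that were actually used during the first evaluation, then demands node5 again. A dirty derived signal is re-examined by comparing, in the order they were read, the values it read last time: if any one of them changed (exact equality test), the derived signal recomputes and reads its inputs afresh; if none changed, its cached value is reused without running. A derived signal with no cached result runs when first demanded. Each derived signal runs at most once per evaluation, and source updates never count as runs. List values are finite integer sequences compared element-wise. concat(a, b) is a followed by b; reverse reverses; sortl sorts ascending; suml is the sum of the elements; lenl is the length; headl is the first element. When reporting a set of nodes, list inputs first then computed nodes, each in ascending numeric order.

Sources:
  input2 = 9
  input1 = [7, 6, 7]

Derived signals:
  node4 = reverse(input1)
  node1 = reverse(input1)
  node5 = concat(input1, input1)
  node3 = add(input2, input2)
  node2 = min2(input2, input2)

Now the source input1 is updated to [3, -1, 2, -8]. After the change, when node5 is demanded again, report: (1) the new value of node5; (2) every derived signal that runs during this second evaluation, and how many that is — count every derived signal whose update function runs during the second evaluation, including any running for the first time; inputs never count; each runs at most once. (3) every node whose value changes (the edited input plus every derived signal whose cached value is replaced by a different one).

First demand of the output computes:
  node5 = concat([7, 6, 7], [7, 6, 7]) = [7, 6, 7, 7, 6, 7]

After the edit, cleaning proceeds:
  node5: a read changed (input1 [7, 6, 7]->[3, -1, 2, -8]; input1 [7, 6, 7]->[3, -1, 2, -8]) — executes, giving [3, -1, 2, -8, 3, -1, 2, -8].

Demanding node5 again yields [3, -1, 2, -8, 3, -1, 2, -8].
1 derived signals run: node5.
The nodes whose values change: input1, node5.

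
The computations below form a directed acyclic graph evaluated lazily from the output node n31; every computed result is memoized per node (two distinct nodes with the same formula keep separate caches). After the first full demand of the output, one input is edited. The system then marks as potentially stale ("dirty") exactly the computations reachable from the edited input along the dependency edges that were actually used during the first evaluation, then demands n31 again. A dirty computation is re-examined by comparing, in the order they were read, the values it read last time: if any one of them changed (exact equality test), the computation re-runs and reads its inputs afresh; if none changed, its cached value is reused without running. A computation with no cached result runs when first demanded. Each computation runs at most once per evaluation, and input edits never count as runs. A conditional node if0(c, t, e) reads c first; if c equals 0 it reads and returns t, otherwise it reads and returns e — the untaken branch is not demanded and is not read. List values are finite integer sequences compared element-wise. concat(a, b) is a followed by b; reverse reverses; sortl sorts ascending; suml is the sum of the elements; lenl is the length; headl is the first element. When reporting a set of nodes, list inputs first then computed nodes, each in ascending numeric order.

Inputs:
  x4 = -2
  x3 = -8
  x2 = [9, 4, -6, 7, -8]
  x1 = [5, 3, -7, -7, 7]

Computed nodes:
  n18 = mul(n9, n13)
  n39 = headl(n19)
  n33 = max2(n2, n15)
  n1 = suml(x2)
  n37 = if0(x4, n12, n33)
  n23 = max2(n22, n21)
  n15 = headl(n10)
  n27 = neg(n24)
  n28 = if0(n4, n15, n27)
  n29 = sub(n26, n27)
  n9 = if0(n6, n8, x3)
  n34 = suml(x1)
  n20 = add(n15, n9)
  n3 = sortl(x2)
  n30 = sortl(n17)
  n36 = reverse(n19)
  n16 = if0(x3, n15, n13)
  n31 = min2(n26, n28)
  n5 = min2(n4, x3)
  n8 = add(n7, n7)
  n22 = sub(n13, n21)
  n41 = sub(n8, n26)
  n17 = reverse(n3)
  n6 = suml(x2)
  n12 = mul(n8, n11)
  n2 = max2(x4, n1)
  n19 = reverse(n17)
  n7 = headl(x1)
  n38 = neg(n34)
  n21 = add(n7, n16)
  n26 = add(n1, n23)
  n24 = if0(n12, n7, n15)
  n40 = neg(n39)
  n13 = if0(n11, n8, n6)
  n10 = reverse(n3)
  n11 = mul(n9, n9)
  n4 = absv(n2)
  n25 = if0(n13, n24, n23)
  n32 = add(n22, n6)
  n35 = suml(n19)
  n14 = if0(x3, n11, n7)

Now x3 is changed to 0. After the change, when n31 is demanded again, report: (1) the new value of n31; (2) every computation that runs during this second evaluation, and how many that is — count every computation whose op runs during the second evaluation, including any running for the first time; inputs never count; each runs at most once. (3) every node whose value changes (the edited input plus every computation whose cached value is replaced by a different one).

First demand of the output computes:
  n1 = suml([9, 4, -6, 7, -8]) = 6
  n2 = max2(-2, 6) = 6
  n3 = sortl([9, 4, -6, 7, -8]) = [-8, -6, 4, 7, 9]
  n4 = absv(6) = 6
  n6 = suml([9, 4, -6, 7, -8]) = 6
  n7 = headl([5, 3, -7, -7, 7]) = 5
  n8 = add(5, 5) = 10
  n9 = if0(n6=6 -> else branch x3) = -8
  n10 = reverse([-8, -6, 4, 7, 9]) = [9, 7, 4, -6, -8]
  n11 = mul(-8, -8) = 64
  n12 = mul(10, 64) = 640
  n13 = if0(n11=64 -> else branch n6) = 6
  n15 = headl([9, 7, 4, -6, -8]) = 9
  n16 = if0(x3=-8 -> else branch n13) = 6
  n21 = add(5, 6) = 11
  n22 = sub(6, 11) = -5
  n23 = max2(-5, 11) = 11
  n24 = if0(n12=640 -> else branch n15) = 9
  n26 = add(6, 11) = 17
  n27 = neg(9) = -9
  n28 = if0(n4=6 -> else branch n27) = -9
  n31 = min2(17, -9) = -9

After the edit, cleaning proceeds:
  n9: a read changed (x3 -8->0) — executes, giving 0.
  n11: a read changed (n9 -8->0; n9 -8->0) — executes, giving 0.
  n12: a read changed (n11 64->0) — executes, giving 0.
  n13: a read changed (n11 64->0) — executes, giving 10.
  n16: a read changed (x3 -8->0; n13 6->10) — executes, giving 9.
  n21: a read changed (n16 6->9) — executes, giving 14.
  n22: a read changed (n13 6->10; n21 11->14) — executes, giving -4.
  n23: a read changed (n22 -5->-4; n21 11->14) — executes, giving 14.
  n24: a read changed (n12 640->0) — executes, giving 5.
  n26: a read changed (n23 11->14) — executes, giving 20.
  n27: a read changed (n24 9->5) — executes, giving -5.
  n28: a read changed (n27 -9->-5) — executes, giving -5.
  n31: a read changed (n26 17->20; n28 -9->-5) — executes, giving -5.

Demanding n31 again yields -5.
13 computations run: n9, n11, n12, n13, n16, n21, n22, n23, n24, n26, n27, n28, n31.
The nodes whose values change: x3, n9, n11, n12, n13, n16, n21, n22, n23, n24, n26, n27, n28, n31.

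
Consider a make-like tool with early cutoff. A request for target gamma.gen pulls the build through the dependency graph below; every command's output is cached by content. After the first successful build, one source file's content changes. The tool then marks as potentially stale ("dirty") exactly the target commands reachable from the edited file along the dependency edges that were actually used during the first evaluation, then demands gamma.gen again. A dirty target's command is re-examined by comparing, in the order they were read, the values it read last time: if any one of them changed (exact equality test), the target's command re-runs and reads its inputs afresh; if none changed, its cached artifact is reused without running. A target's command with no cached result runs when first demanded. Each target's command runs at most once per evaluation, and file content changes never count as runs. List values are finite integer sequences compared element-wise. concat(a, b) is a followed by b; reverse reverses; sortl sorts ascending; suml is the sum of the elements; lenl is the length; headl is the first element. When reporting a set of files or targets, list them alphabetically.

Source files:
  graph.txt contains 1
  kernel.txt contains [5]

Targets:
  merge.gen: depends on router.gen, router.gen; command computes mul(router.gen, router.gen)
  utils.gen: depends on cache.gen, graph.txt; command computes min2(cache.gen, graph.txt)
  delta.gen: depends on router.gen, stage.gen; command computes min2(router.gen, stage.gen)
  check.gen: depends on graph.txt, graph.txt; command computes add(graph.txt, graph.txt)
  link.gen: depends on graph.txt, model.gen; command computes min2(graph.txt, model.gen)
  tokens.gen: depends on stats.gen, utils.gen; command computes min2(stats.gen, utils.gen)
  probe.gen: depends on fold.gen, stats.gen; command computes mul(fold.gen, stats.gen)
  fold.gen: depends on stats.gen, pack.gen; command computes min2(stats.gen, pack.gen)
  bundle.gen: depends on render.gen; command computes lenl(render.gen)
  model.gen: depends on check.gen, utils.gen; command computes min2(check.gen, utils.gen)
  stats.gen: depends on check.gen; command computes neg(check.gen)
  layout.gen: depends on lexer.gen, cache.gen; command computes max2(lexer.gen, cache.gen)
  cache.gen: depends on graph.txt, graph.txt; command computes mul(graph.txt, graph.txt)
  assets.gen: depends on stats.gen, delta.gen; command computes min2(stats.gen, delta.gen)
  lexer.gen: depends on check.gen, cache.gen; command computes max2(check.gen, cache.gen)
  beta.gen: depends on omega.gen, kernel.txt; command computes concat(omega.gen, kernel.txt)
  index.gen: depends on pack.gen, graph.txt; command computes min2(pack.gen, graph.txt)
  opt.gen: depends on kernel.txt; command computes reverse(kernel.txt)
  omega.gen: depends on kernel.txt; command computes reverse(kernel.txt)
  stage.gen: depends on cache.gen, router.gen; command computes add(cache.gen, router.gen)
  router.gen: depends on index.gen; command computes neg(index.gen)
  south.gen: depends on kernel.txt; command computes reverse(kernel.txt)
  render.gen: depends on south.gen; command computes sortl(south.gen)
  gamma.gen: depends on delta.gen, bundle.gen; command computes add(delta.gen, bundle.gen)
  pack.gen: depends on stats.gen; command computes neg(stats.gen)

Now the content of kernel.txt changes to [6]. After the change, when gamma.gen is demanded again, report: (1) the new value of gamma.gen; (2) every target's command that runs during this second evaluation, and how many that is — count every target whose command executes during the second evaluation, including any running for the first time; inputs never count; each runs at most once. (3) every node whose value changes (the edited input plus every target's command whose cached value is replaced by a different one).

Demanding gamma.gen again yields 0.
3 target commands run: bundle.gen, render.gen, south.gen.
The nodes whose values change: kernel.txt, render.gen, south.gen.
Note the absorption at bundle.gen: it re-runs yet its value is the same, leaving the output's value untouched.

First demand of the output computes:
  cache.gen = mul(1, 1) = 1
  check.gen = add(1, 1) = 2
  south.gen = reverse([5]) = [5]
  render.gen = sortl([5]) = [5]
  bundle.gen = lenl([5]) = 1
  stats.gen = neg(2) = -2
  pack.gen = neg(-2) = 2
  index.gen = min2(2, 1) = 1
  router.gen = neg(1) = -1
  stage.gen = add(1, -1) = 0
  delta.gen = min2(-1, 0) = -1
  gamma.gen = add(-1, 1) = 0

After the edit, cleaning proceeds:
  south.gen: a read changed (kernel.txt [5]->[6]) — executes, giving [6].
  render.gen: a read changed (south.gen [5]->[6]) — executes, giving [6].
  bundle.gen: a read changed (render.gen [5]->[6]) — executes, giving 1 — identical to its old value.
  gamma.gen: dirty, but its reads are unchanged (delta.gen unchanged, bundle.gen unchanged); cached 0 stands.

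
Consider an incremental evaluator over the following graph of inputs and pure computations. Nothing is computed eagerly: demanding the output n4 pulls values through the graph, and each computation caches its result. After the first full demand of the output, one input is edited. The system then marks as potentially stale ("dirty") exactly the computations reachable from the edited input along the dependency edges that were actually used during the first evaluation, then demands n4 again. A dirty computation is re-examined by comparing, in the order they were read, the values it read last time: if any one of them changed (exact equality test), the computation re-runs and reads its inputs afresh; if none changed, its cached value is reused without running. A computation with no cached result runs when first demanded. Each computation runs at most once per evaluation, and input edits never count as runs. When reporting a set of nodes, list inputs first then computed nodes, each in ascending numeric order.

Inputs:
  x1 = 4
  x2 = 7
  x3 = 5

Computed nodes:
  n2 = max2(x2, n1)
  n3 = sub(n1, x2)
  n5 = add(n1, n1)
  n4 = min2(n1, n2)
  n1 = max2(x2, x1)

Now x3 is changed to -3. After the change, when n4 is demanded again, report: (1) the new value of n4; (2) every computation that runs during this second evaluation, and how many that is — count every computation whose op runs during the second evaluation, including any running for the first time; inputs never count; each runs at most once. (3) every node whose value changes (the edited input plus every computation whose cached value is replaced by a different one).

Initial pass — values computed on the first demand:
  n1 = max2(7, 4) = 7
  n2 = max2(7, 7) = 7
  n4 = min2(7, 7) = 7

Second demand — change propagation:
  no demanded computation ever read x3, so the edit dirties nothing and nothing runs.

The important point: nothing the output needs ever reads x3, so the edit is invisible to it.

n4 now evaluates to 7.
Run set: none (0 run).
Changed values: x3.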